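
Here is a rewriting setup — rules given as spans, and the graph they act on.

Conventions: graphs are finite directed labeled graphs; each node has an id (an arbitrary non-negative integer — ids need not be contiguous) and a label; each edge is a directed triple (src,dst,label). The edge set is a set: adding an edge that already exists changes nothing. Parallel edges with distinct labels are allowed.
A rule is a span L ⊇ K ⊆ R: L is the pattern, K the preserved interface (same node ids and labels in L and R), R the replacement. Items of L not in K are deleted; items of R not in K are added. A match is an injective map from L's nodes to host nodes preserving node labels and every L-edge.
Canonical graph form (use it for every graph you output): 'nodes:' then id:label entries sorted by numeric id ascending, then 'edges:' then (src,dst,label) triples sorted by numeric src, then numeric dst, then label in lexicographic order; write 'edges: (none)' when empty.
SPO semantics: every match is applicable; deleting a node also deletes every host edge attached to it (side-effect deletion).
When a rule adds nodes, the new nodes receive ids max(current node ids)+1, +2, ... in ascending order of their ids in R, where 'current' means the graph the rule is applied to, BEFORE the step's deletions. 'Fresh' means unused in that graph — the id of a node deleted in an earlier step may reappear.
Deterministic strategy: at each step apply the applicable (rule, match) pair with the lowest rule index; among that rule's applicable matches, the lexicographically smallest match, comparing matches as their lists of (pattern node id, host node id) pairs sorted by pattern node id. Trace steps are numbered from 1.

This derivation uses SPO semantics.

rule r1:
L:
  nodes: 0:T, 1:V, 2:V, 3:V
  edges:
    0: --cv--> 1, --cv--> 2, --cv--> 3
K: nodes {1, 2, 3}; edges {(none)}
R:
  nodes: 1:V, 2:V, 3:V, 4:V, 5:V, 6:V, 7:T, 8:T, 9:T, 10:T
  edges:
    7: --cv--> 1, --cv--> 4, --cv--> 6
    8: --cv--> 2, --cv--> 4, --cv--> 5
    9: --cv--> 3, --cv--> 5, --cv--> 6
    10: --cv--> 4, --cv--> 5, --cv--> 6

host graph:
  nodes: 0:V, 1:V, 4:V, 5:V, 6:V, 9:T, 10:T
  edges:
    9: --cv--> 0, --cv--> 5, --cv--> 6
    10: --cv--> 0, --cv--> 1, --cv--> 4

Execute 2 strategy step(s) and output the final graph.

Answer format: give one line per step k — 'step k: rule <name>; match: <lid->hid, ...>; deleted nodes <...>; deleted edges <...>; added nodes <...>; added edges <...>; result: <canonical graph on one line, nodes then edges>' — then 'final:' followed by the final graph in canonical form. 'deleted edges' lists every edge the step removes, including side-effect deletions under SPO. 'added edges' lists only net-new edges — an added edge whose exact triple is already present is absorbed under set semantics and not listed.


step 1: rule r1; match: 0->9, 1->0, 2->5, 3->6; deleted nodes 9; deleted edges (9,0,cv); (9,5,cv); (9,6,cv); added nodes 11, 12, 13, 14, 15, 16, 17; added edges (14,0,cv); (14,11,cv); (14,13,cv); (15,5,cv); (15,11,cv); (15,12,cv); (16,6,cv); (16,12,cv); (16,13,cv); (17,11,cv); (17,12,cv); (17,13,cv); result: nodes: 0:V, 1:V, 4:V, 5:V, 6:V, 10:T, 11:V, 12:V, 13:V, 14:T, 15:T, 16:T, 17:T edges: (10,0,cv); (10,1,cv); (10,4,cv); (14,0,cv); (14,11,cv); (14,13,cv); (15,5,cv); (15,11,cv); (15,12,cv); (16,6,cv); (16,12,cv); (16,13,cv); (17,11,cv); (17,12,cv); (17,13,cv)
step 2: rule r1; match: 0->10, 1->0, 2->1, 3->4; deleted nodes 10; deleted edges (10,0,cv); (10,1,cv); (10,4,cv); added nodes 18, 19, 20, 21, 22, 23, 24; added edges (21,0,cv); (21,18,cv); (21,20,cv); (22,1,cv); (22,18,cv); (22,19,cv); (23,4,cv); (23,19,cv); (23,20,cv); (24,18,cv); (24,19,cv); (24,20,cv); result: nodes: 0:V, 1:V, 4:V, 5:V, 6:V, 11:V, 12:V, 13:V, 14:T, 15:T, 16:T, 17:T, 18:V, 19:V, 20:V, 21:T, 22:T, 23:T, 24:T edges: (14,0,cv); (14,11,cv); (14,13,cv); (15,5,cv); (15,11,cv); (15,12,cv); (16,6,cv); (16,12,cv); (16,13,cv); (17,11,cv); (17,12,cv); (17,13,cv); (21,0,cv); (21,18,cv); (21,20,cv); (22,1,cv); (22,18,cv); (22,19,cv); (23,4,cv); (23,19,cv); (23,20,cv); (24,18,cv); (24,19,cv); (24,20,cv)
final:
nodes: 0:V, 1:V, 4:V, 5:V, 6:V, 11:V, 12:V, 13:V, 14:T, 15:T, 16:T, 17:T, 18:V, 19:V, 20:V, 21:T, 22:T, 23:T, 24:T
edges: (14,0,cv); (14,11,cv); (14,13,cv); (15,5,cv); (15,11,cv); (15,12,cv); (16,6,cv); (16,12,cv); (16,13,cv); (17,11,cv); (17,12,cv); (17,13,cv); (21,0,cv); (21,18,cv); (21,20,cv); (22,1,cv); (22,18,cv); (22,19,cv); (23,4,cv); (23,19,cv); (23,20,cv); (24,18,cv); (24,19,cv); (24,20,cv)


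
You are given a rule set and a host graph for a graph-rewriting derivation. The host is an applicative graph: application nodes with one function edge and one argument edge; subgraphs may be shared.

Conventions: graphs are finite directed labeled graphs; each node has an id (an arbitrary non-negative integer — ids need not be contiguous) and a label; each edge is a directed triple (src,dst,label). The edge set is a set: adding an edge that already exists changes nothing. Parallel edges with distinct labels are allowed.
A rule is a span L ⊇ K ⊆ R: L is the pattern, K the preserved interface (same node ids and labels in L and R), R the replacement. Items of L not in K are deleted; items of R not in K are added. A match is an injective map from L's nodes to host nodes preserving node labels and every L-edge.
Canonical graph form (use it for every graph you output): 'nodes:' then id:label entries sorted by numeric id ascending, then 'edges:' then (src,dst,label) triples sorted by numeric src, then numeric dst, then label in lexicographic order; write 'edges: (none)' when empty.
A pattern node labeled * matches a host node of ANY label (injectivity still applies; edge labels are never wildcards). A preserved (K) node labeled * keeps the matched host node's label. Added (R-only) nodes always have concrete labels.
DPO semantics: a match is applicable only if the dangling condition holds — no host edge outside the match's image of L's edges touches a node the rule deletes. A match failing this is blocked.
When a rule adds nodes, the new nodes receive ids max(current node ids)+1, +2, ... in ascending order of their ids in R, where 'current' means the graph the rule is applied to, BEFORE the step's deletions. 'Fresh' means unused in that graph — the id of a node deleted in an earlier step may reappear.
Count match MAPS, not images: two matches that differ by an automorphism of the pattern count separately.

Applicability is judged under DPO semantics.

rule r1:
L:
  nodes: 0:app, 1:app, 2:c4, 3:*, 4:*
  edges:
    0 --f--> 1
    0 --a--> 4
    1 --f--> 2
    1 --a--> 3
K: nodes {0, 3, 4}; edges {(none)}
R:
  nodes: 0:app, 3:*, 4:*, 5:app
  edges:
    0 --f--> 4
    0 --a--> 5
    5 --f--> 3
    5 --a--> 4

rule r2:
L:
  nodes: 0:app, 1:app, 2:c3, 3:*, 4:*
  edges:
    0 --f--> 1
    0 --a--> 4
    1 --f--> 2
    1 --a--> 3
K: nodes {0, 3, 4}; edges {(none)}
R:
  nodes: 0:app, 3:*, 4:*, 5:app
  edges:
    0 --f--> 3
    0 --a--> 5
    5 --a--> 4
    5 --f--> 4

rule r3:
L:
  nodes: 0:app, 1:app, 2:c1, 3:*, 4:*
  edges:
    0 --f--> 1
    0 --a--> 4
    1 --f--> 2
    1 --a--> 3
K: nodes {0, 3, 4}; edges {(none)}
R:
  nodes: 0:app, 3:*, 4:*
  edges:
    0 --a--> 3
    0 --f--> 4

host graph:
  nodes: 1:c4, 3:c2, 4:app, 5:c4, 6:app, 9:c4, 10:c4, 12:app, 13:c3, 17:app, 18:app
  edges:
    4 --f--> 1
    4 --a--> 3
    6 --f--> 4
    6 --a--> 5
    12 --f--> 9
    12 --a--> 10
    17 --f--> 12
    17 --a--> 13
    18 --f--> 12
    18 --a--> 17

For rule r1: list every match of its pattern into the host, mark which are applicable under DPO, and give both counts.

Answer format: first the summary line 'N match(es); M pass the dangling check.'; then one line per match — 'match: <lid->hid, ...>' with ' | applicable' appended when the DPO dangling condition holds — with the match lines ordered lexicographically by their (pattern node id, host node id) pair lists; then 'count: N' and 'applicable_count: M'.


3 match(es); 1 pass the dangling check.
match: 0->6, 1->4, 2->1, 3->3, 4->5 | applicable
match: 0->17, 1->12, 2->9, 3->10, 4->13
match: 0->18, 1->12, 2->9, 3->10, 4->17
count: 3
applicable_count: 1


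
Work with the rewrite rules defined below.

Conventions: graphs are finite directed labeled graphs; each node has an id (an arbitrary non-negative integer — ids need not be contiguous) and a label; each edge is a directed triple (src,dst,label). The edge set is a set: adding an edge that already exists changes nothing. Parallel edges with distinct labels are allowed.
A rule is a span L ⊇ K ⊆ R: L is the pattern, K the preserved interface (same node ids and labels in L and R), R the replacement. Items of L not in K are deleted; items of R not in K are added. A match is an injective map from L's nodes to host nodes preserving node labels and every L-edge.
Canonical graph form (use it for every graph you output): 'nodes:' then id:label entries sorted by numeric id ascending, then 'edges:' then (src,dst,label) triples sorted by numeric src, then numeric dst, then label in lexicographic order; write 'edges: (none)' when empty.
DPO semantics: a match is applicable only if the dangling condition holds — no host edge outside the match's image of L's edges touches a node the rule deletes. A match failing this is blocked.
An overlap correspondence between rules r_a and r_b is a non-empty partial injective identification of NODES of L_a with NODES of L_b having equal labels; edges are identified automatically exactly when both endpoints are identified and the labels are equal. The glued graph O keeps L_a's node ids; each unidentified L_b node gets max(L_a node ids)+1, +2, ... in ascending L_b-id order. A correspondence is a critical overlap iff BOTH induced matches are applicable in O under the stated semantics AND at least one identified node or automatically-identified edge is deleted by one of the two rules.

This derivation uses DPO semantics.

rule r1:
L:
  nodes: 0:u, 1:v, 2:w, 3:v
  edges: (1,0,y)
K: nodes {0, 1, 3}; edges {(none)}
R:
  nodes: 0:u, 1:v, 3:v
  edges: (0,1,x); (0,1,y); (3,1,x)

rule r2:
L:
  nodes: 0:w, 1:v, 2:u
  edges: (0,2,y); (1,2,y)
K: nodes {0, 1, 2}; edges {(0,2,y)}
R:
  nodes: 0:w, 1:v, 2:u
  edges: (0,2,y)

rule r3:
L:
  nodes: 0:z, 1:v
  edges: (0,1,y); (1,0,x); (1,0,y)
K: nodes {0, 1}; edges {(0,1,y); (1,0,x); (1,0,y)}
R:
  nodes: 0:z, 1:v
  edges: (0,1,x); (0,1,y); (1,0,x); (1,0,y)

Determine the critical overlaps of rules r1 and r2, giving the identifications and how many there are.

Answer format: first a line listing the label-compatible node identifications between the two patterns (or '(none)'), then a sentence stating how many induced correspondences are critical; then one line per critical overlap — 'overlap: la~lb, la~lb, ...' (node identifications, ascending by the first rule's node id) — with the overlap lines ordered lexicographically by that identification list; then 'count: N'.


label-compatible node identifications between L(r1) and L(r2): 0~2, 1~1, 2~0, 3~1
1 of the induced correspondences is a critical overlap of r1 and r2.
overlap: 0~2, 1~1
count: 1


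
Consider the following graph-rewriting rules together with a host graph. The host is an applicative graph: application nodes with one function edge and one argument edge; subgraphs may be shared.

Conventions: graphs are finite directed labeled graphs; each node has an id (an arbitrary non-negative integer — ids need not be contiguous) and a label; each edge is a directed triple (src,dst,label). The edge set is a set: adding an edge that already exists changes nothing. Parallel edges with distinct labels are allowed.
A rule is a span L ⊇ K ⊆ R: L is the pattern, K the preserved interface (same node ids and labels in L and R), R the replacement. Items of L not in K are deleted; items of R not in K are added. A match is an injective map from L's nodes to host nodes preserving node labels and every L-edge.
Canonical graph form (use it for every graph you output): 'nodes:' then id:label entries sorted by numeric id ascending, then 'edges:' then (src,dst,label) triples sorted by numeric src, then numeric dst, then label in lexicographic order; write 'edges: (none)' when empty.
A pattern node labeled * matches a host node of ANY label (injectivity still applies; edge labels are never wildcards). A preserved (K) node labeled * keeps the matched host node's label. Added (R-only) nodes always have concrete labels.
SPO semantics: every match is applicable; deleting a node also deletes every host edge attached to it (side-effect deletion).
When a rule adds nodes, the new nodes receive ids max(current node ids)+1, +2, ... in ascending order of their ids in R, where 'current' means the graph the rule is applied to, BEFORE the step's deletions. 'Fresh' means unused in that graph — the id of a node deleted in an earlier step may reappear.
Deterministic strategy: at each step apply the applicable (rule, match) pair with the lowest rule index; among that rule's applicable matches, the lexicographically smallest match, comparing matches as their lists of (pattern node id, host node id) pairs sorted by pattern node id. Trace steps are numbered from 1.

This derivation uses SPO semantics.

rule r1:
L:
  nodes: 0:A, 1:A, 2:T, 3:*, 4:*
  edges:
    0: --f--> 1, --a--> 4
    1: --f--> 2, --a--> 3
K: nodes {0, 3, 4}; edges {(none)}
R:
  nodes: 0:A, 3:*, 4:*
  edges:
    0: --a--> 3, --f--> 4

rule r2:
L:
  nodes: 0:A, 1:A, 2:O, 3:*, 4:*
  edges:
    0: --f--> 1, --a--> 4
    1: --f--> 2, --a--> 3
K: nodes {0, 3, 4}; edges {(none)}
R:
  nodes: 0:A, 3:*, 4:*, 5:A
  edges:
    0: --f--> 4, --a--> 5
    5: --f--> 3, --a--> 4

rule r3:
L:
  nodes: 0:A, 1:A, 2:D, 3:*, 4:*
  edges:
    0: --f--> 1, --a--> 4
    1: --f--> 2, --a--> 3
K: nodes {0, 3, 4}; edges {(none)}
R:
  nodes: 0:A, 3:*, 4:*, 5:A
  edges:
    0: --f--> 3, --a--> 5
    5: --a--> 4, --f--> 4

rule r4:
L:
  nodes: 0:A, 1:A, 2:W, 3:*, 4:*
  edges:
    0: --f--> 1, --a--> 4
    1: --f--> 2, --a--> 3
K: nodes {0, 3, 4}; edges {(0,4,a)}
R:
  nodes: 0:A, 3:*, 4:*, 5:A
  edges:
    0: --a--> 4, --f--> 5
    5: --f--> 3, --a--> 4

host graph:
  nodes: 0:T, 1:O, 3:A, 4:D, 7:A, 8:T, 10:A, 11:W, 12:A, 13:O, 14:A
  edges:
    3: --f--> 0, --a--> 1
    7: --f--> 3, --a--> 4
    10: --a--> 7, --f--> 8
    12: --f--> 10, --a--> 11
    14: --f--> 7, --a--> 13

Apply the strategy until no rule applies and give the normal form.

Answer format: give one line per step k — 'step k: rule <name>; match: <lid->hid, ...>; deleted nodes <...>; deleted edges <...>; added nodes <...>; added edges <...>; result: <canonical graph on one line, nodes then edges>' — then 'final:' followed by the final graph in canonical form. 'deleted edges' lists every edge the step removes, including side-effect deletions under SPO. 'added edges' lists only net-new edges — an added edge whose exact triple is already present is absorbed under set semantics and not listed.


step 1: rule r1; match: 0->7, 1->3, 2->0, 3->1, 4->4; deleted nodes 0, 3; deleted edges (3,0,f); (3,1,a); (7,3,f); (7,4,a); added nodes (none); added edges (7,1,a); (7,4,f); result: nodes: 1:O, 4:D, 7:A, 8:T, 10:A, 11:W, 12:A, 13:O, 14:A edges: (7,1,a); (7,4,f); (10,7,a); (10,8,f); (12,10,f); (12,11,a); (14,7,f); (14,13,a)
step 2: rule r1; match: 0->12, 1->10, 2->8, 3->7, 4->11; deleted nodes 8, 10; deleted edges (10,7,a); (10,8,f); (12,10,f); (12,11,a); added nodes (none); added edges (12,7,a); (12,11,f); result: nodes: 1:O, 4:D, 7:A, 11:W, 12:A, 13:O, 14:A edges: (7,1,a); (7,4,f); (12,7,a); (12,11,f); (14,7,f); (14,13,a)
step 3: rule r3; match: 0->14, 1->7, 2->4, 3->1, 4->13; deleted nodes 4, 7; deleted edges (7,1,a); (7,4,f); (12,7,a); (14,7,f); (14,13,a); added nodes 15; added edges (14,1,f); (14,15,a); (15,13,a); (15,13,f); result: nodes: 1:O, 11:W, 12:A, 13:O, 14:A, 15:A edges: (12,11,f); (14,1,f); (14,15,a); (15,13,a); (15,13,f)
final:
nodes: 1:O, 11:W, 12:A, 13:O, 14:A, 15:A
edges: (12,11,f); (14,1,f); (14,15,a); (15,13,a); (15,13,f)


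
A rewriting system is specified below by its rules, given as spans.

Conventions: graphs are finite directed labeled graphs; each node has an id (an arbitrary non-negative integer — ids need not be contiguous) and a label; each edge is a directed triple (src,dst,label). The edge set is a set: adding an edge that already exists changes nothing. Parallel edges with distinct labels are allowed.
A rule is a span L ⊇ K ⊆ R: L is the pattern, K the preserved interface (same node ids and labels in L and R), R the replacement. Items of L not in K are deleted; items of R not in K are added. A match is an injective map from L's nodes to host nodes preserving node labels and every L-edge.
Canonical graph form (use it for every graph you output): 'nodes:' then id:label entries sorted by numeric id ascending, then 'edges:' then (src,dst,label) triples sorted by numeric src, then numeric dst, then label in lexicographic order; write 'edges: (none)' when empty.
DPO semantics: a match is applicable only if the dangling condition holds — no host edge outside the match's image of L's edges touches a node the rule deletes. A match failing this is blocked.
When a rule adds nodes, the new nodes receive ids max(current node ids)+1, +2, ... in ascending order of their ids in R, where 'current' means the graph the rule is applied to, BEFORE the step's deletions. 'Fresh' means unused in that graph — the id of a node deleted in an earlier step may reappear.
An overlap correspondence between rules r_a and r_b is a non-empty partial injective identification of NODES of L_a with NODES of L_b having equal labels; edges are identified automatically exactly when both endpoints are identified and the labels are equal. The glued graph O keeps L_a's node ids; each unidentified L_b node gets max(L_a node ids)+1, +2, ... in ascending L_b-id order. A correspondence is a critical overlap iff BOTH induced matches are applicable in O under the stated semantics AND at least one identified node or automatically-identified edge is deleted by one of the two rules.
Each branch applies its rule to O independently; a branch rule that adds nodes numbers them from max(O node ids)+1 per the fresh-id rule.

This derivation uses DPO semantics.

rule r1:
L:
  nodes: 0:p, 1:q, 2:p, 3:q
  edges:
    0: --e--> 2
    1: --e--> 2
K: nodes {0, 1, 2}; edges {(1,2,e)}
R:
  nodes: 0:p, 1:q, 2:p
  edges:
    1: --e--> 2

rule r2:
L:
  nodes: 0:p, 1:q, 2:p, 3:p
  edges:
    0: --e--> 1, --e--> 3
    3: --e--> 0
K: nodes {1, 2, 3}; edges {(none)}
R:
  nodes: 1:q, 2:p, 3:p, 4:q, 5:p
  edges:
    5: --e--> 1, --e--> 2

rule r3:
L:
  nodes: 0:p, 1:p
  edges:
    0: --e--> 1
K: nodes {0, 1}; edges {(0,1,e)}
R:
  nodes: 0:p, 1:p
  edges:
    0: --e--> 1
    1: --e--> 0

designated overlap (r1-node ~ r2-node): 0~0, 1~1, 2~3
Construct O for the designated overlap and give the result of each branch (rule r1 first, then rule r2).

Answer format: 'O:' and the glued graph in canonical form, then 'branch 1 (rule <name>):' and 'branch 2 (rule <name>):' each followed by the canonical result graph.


O:
nodes: 0:p, 1:q, 2:p, 3:q, 4:p
edges: (0,1,e); (0,2,e); (1,2,e); (2,0,e)
branch 1 (rule r1):
nodes: 0:p, 1:q, 2:p, 4:p
edges: (0,1,e); (1,2,e); (2,0,e)
branch 2 (rule r2):
nodes: 1:q, 2:p, 3:q, 4:p, 5:q, 6:p
edges: (1,2,e); (6,1,e); (6,4,e)


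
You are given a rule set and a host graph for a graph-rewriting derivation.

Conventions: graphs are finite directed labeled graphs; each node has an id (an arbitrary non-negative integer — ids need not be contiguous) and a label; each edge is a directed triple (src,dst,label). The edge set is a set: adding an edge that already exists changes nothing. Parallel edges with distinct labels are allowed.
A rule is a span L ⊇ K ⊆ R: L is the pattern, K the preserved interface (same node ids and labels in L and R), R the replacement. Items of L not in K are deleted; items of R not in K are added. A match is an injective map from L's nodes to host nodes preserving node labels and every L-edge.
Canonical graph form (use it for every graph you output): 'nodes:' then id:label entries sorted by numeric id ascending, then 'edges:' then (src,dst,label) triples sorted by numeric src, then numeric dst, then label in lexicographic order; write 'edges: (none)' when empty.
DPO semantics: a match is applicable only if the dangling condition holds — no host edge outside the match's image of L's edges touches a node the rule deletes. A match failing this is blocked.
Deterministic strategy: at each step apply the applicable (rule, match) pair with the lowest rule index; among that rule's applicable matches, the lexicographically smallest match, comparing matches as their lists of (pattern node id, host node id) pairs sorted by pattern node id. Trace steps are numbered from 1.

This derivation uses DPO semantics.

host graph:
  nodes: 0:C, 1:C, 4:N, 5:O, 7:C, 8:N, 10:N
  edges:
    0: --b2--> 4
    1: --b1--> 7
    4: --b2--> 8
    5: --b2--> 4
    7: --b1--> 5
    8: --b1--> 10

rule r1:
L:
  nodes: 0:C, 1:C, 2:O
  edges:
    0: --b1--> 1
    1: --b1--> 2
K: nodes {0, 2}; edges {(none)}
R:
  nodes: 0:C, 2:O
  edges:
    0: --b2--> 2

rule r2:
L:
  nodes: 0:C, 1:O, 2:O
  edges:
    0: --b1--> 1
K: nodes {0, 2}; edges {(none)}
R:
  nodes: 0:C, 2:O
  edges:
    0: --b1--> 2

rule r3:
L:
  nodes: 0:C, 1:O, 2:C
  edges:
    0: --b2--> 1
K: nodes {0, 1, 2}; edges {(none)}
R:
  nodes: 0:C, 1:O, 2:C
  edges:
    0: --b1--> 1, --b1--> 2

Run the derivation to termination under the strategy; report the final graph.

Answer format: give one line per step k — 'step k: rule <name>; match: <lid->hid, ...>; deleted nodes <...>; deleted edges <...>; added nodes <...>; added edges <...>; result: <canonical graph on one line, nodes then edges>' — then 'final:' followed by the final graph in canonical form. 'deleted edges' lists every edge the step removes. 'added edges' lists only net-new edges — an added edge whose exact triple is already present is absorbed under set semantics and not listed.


step 1: rule r1; match: 0->1, 1->7, 2->5; deleted nodes 7; deleted edges (1,7,b1); (7,5,b1); added nodes (none); added edges (1,5,b2); result: nodes: 0:C, 1:C, 4:N, 5:O, 8:N, 10:N edges: (0,4,b2); (1,5,b2); (4,8,b2); (5,4,b2); (8,10,b1)
step 2: rule r3; match: 0->1, 1->5, 2->0; deleted nodes (none); deleted edges (1,5,b2); added nodes (none); added edges (1,0,b1); (1,5,b1); result: nodes: 0:C, 1:C, 4:N, 5:O, 8:N, 10:N edges: (0,4,b2); (1,0,b1); (1,5,b1); (4,8,b2); (5,4,b2); (8,10,b1)
final:
nodes: 0:C, 1:C, 4:N, 5:O, 8:N, 10:N
edges: (0,4,b2); (1,0,b1); (1,5,b1); (4,8,b2); (5,4,b2); (8,10,b1)


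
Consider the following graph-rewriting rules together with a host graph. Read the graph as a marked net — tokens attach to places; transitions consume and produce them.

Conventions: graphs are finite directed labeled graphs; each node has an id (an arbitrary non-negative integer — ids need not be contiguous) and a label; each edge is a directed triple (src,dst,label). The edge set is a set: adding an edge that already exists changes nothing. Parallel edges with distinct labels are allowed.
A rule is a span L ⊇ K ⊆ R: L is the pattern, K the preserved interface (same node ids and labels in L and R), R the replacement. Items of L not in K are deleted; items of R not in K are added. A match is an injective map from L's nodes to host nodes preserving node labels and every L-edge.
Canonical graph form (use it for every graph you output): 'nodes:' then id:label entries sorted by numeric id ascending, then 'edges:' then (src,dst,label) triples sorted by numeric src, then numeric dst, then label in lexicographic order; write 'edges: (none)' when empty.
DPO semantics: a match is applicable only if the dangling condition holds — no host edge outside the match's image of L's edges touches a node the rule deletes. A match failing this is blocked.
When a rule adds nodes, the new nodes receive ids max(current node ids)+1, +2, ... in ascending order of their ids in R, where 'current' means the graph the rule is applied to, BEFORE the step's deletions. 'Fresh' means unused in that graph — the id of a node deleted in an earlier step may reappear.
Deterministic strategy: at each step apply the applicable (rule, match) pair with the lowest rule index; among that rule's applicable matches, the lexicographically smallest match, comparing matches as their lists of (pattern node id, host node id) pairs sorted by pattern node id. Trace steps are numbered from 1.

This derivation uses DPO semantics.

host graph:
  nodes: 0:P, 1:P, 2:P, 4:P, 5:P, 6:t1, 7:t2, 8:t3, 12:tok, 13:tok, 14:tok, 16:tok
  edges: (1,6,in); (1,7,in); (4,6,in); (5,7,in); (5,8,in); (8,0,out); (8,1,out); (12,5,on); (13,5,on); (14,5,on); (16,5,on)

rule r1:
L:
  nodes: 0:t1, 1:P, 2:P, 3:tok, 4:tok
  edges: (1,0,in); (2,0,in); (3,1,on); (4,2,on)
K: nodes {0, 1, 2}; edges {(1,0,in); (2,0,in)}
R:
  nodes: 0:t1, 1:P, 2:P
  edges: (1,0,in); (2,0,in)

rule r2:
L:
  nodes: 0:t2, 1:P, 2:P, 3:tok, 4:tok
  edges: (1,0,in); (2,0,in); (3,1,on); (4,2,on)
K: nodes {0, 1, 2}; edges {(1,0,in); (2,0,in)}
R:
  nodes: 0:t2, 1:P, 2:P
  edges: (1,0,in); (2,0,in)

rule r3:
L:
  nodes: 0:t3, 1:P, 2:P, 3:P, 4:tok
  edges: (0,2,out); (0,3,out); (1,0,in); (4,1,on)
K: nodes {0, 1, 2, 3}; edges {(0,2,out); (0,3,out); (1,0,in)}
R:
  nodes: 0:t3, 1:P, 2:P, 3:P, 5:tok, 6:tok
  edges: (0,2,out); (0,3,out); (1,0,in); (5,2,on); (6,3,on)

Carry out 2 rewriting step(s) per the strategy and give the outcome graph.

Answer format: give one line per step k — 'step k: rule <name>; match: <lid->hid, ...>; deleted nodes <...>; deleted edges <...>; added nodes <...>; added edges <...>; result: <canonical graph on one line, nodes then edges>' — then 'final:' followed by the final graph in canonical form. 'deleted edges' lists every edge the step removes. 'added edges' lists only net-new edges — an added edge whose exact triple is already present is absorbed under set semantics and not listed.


step 1: rule r3; match: 0->8, 1->5, 2->0, 3->1, 4->12; deleted nodes 12; deleted edges (12,5,on); added nodes 17, 18; added edges (17,0,on); (18,1,on); result: nodes: 0:P, 1:P, 2:P, 4:P, 5:P, 6:t1, 7:t2, 8:t3, 13:tok, 14:tok, 16:tok, 17:tok, 18:tok edges: (1,6,in); (1,7,in); (4,6,in); (5,7,in); (5,8,in); (8,0,out); (8,1,out); (13,5,on); (14,5,on); (16,5,on); (17,0,on); (18,1,on)
step 2: rule r2; match: 0->7, 1->1, 2->5, 3->18, 4->13; deleted nodes 13, 18; deleted edges (13,5,on); (18,1,on); added nodes (none); added edges (none); result: nodes: 0:P, 1:P, 2:P, 4:P, 5:P, 6:t1, 7:t2, 8:t3, 14:tok, 16:tok, 17:tok edges: (1,6,in); (1,7,in); (4,6,in); (5,7,in); (5,8,in); (8,0,out); (8,1,out); (14,5,on); (16,5,on); (17,0,on)
final:
nodes: 0:P, 1:P, 2:P, 4:P, 5:P, 6:t1, 7:t2, 8:t3, 14:tok, 16:tok, 17:tok
edges: (1,6,in); (1,7,in); (4,6,in); (5,7,in); (5,8,in); (8,0,out); (8,1,out); (14,5,on); (16,5,on); (17,0,on)


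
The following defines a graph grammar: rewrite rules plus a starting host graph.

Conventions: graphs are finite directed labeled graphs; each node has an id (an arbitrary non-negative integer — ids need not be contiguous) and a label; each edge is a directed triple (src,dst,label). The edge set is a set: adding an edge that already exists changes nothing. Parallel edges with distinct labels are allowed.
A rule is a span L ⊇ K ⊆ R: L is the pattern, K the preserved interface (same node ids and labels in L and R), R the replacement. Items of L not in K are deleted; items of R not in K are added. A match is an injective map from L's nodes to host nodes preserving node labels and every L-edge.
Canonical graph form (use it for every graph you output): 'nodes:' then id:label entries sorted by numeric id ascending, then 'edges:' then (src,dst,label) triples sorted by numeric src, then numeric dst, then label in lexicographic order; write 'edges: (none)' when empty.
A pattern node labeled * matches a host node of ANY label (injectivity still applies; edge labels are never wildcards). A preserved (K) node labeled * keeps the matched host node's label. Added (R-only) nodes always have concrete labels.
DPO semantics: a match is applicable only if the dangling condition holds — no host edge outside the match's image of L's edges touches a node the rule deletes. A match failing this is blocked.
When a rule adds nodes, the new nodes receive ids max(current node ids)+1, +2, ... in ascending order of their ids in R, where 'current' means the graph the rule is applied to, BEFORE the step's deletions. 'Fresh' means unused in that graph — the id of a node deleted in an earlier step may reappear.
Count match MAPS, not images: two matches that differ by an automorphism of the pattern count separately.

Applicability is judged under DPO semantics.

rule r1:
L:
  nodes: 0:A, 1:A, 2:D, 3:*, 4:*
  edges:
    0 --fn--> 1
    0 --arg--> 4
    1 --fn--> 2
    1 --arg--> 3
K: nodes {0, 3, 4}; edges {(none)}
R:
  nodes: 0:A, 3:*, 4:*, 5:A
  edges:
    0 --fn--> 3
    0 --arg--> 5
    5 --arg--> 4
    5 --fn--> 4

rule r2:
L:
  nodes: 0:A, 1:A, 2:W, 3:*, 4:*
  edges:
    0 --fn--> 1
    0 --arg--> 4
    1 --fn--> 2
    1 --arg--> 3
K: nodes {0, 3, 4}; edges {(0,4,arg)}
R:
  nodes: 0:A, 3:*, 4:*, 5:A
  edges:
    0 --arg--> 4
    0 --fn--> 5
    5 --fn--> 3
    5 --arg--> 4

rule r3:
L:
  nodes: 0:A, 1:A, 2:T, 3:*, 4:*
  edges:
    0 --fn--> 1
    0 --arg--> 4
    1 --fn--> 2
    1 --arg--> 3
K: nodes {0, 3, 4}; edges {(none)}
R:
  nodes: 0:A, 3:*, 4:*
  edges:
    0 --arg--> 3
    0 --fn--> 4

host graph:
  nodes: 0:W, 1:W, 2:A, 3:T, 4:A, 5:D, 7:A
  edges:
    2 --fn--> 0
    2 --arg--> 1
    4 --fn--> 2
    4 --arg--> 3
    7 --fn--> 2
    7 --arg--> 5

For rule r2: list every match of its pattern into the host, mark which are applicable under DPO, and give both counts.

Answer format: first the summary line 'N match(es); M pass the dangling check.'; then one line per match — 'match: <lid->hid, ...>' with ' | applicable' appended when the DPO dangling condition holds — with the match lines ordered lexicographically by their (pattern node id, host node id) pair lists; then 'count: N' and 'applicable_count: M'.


2 match(es); 0 pass the dangling check.
match: 0->4, 1->2, 2->0, 3->1, 4->3
match: 0->7, 1->2, 2->0, 3->1, 4->5
count: 2
applicable_count: 0


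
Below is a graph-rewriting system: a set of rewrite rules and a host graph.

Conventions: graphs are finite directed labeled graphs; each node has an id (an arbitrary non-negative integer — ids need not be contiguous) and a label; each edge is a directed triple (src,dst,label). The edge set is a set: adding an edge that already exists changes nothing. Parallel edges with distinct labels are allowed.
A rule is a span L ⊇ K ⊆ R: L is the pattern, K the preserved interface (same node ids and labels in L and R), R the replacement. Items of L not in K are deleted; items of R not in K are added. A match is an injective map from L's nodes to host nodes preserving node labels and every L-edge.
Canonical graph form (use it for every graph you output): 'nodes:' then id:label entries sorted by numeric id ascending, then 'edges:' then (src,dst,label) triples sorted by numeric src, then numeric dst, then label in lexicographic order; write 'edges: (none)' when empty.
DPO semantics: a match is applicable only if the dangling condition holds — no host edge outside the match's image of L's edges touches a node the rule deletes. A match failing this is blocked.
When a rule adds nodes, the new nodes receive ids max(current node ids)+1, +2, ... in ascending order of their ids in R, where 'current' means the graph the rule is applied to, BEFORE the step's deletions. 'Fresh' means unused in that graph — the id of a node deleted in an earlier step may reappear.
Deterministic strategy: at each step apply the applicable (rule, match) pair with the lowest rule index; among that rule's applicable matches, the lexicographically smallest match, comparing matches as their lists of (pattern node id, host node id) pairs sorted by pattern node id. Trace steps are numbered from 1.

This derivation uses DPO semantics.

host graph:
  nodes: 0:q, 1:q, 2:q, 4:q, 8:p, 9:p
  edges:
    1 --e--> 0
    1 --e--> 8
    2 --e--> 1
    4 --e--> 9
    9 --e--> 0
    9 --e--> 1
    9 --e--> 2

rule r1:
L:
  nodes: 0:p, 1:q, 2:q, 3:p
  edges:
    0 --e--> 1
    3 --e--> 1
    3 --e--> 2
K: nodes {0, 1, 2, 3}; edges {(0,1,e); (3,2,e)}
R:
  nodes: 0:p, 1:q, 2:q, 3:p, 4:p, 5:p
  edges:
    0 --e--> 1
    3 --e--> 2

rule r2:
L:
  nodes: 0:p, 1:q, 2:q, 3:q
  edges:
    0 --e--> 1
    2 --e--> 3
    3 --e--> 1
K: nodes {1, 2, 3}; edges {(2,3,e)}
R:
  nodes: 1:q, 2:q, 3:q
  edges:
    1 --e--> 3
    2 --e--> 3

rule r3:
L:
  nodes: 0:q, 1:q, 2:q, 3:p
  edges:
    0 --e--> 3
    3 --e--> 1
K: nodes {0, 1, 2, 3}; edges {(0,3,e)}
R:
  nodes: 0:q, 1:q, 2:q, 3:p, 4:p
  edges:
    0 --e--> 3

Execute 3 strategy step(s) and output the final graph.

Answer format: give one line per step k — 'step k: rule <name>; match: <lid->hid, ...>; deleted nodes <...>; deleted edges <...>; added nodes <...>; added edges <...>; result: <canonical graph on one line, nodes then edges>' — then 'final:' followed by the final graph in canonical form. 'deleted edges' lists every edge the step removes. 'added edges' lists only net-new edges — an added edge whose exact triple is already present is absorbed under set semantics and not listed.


step 1: rule r3; match: 0->4, 1->0, 2->1, 3->9; deleted nodes (none); deleted edges (9,0,e); added nodes 10; added edges (none); result: nodes: 0:q, 1:q, 2:q, 4:q, 8:p, 9:p, 10:p edges: (1,0,e); (1,8,e); (2,1,e); (4,9,e); (9,1,e); (9,2,e)
step 2: rule r3; match: 0->4, 1->1, 2->0, 3->9; deleted nodes (none); deleted edges (9,1,e); added nodes 11; added edges (none); result: nodes: 0:q, 1:q, 2:q, 4:q, 8:p, 9:p, 10:p, 11:p edges: (1,0,e); (1,8,e); (2,1,e); (4,9,e); (9,2,e)
step 3: rule r3; match: 0->4, 1->2, 2->0, 3->9; deleted nodes (none); deleted edges (9,2,e); added nodes 12; added edges (none); result: nodes: 0:q, 1:q, 2:q, 4:q, 8:p, 9:p, 10:p, 11:p, 12:p edges: (1,0,e); (1,8,e); (2,1,e); (4,9,e)
final:
nodes: 0:q, 1:q, 2:q, 4:q, 8:p, 9:p, 10:p, 11:p, 12:p
edges: (1,0,e); (1,8,e); (2,1,e); (4,9,e)


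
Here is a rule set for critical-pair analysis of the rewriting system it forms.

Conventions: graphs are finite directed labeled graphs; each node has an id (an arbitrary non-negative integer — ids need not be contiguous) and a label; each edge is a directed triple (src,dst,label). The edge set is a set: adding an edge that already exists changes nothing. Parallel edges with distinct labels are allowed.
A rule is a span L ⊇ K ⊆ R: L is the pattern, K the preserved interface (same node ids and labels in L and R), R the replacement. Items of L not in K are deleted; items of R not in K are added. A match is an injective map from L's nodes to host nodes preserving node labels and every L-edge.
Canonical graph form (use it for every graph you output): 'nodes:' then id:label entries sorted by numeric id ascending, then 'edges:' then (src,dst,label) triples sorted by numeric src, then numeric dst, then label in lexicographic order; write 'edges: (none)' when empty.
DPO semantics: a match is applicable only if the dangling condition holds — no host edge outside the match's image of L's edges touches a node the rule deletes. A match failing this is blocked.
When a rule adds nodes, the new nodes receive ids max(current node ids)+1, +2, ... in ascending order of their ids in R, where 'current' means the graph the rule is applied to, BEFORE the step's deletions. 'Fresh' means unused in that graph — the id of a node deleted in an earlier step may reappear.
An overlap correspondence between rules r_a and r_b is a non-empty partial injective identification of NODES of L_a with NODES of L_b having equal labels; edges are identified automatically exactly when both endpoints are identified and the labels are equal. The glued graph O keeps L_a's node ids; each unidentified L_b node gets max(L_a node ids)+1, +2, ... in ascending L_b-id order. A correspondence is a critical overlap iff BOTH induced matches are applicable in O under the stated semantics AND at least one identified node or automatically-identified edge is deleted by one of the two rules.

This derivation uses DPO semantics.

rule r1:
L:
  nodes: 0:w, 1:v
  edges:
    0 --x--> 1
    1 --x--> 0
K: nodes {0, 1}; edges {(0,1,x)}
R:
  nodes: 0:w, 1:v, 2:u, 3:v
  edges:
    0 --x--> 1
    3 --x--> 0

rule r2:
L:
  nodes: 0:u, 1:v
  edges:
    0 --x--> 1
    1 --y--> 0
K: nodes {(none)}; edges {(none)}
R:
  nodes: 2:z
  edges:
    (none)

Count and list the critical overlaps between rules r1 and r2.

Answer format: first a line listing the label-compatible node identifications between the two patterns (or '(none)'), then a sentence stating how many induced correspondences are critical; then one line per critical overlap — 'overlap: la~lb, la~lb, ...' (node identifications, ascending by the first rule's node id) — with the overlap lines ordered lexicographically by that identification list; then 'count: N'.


label-compatible node identifications between L(r1) and L(r2): 1~1
0 of the induced correspondences are critical overlaps of r1 and r2.
count: 0


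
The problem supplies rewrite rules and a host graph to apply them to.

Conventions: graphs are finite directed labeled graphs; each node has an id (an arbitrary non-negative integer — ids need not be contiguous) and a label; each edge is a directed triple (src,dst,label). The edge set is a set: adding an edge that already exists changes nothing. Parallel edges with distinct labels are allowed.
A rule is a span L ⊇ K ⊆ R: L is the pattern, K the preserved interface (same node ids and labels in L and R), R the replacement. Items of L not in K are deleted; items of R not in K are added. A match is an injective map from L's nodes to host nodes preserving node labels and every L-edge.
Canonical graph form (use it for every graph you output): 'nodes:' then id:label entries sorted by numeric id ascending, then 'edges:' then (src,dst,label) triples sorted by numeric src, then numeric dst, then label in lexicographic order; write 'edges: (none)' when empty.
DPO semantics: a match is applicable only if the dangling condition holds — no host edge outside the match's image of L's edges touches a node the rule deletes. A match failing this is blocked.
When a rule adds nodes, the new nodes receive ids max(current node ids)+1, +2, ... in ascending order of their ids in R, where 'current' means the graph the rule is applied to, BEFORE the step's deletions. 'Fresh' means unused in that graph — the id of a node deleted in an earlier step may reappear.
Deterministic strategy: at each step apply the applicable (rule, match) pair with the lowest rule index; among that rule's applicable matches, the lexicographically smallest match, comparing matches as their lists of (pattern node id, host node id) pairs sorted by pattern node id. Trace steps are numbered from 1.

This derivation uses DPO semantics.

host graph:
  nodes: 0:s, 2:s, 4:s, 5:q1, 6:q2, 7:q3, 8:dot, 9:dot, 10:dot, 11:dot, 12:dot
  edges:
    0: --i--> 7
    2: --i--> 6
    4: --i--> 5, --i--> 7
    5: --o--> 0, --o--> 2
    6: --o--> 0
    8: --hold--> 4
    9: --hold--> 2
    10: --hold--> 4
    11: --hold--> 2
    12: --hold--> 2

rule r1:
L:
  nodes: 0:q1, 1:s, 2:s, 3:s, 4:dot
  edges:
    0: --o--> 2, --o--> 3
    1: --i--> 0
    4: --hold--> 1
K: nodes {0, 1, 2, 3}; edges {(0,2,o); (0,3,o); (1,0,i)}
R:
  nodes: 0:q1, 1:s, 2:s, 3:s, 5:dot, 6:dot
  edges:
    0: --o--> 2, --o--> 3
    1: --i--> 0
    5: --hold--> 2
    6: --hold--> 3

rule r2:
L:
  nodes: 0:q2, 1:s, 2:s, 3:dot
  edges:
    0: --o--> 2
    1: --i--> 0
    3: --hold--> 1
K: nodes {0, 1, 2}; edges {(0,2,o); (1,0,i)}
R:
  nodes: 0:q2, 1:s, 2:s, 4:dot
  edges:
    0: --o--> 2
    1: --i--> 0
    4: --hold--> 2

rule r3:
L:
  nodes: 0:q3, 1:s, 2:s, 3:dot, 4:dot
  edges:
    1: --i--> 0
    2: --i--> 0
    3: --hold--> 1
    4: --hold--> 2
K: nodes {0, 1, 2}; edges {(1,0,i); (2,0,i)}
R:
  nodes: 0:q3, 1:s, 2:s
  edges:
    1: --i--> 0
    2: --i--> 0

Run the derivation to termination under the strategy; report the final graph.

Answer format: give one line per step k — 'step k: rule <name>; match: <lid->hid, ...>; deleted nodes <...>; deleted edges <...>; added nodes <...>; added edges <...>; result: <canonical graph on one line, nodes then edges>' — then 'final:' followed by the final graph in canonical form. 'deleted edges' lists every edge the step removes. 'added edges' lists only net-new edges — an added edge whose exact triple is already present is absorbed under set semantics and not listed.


step 1: rule r1; match: 0->5, 1->4, 2->0, 3->2, 4->8; deleted nodes 8; deleted edges (8,4,hold); added nodes 13, 14; added edges (13,0,hold); (14,2,hold); result: nodes: 0:s, 2:s, 4:s, 5:q1, 6:q2, 7:q3, 9:dot, 10:dot, 11:dot, 12:dot, 13:dot, 14:dot edges: (0,7,i); (2,6,i); (4,5,i); (4,7,i); (5,0,o); (5,2,o); (6,0,o); (9,2,hold); (10,4,hold); (11,2,hold); (12,2,hold); (13,0,hold); (14,2,hold)
step 2: rule r1; match: 0->5, 1->4, 2->0, 3->2, 4->10; deleted nodes 10; deleted edges (10,4,hold); added nodes 15, 16; added edges (15,0,hold); (16,2,hold); result: nodes: 0:s, 2:s, 4:s, 5:q1, 6:q2, 7:q3, 9:dot, 11:dot, 12:dot, 13:dot, 14:dot, 15:dot, 16:dot edges: (0,7,i); (2,6,i); (4,5,i); (4,7,i); (5,0,o); (5,2,o); (6,0,o); (9,2,hold); (11,2,hold); (12,2,hold); (13,0,hold); (14,2,hold); (15,0,hold); (16,2,hold)
step 3: rule r2; match: 0->6, 1->2, 2->0, 3->9; deleted nodes 9; deleted edges (9,2,hold); added nodes 17; added edges (17,0,hold); result: nodes: 0:s, 2:s, 4:s, 5:q1, 6:q2, 7:q3, 11:dot, 12:dot, 13:dot, 14:dot, 15:dot, 16:dot, 17:dot edges: (0,7,i); (2,6,i); (4,5,i); (4,7,i); (5,0,o); (5,2,o); (6,0,o); (11,2,hold); (12,2,hold); (13,0,hold); (14,2,hold); (15,0,hold); (16,2,hold); (17,0,hold)
step 4: rule r2; match: 0->6, 1->2, 2->0, 3->11; deleted nodes 11; deleted edges (11,2,hold); added nodes 18; added edges (18,0,hold); result: nodes: 0:s, 2:s, 4:s, 5:q1, 6:q2, 7:q3, 12:dot, 13:dot, 14:dot, 15:dot, 16:dot, 17:dot, 18:dot edges: (0,7,i); (2,6,i); (4,5,i); (4,7,i); (5,0,o); (5,2,o); (6,0,o); (12,2,hold); (13,0,hold); (14,2,hold); (15,0,hold); (16,2,hold); (17,0,hold); (18,0,hold)
step 5: rule r2; match: 0->6, 1->2, 2->0, 3->12; deleted nodes 12; deleted edges (12,2,hold); added nodes 19; added edges (19,0,hold); result: nodes: 0:s, 2:s, 4:s, 5:q1, 6:q2, 7:q3, 13:dot, 14:dot, 15:dot, 16:dot, 17:dot, 18:dot, 19:dot edges: (0,7,i); (2,6,i); (4,5,i); (4,7,i); (5,0,o); (5,2,o); (6,0,o); (13,0,hold); (14,2,hold); (15,0,hold); (16,2,hold); (17,0,hold); (18,0,hold); (19,0,hold)
step 6: rule r2; match: 0->6, 1->2, 2->0, 3->14; deleted nodes 14; deleted edges (14,2,hold); added nodes 20; added edges (20,0,hold); result: nodes: 0:s, 2:s, 4:s, 5:q1, 6:q2, 7:q3, 13:dot, 15:dot, 16:dot, 17:dot, 18:dot, 19:dot, 20:dot edges: (0,7,i); (2,6,i); (4,5,i); (4,7,i); (5,0,o); (5,2,o); (6,0,o); (13,0,hold); (15,0,hold); (16,2,hold); (17,0,hold); (18,0,hold); (19,0,hold); (20,0,hold)
step 7: rule r2; match: 0->6, 1->2, 2->0, 3->16; deleted nodes 16; deleted edges (16,2,hold); added nodes 21; added edges (21,0,hold); result: nodes: 0:s, 2:s, 4:s, 5:q1, 6:q2, 7:q3, 13:dot, 15:dot, 17:dot, 18:dot, 19:dot, 20:dot, 21:dot edges: (0,7,i); (2,6,i); (4,5,i); (4,7,i); (5,0,o); (5,2,o); (6,0,o); (13,0,hold); (15,0,hold); (17,0,hold); (18,0,hold); (19,0,hold); (20,0,hold); (21,0,hold)
final:
nodes: 0:s, 2:s, 4:s, 5:q1, 6:q2, 7:q3, 13:dot, 15:dot, 17:dot, 18:dot, 19:dot, 20:dot, 21:dot
edges: (0,7,i); (2,6,i); (4,5,i); (4,7,i); (5,0,o); (5,2,o); (6,0,o); (13,0,hold); (15,0,hold); (17,0,hold); (18,0,hold); (19,0,hold); (20,0,hold); (21,0,hold)
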